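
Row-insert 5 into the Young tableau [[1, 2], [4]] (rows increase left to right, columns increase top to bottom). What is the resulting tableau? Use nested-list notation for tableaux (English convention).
5 is larger than every entry of row 1, so it is appended to row 1. The new tableau is [[1, 2, 5], [4]].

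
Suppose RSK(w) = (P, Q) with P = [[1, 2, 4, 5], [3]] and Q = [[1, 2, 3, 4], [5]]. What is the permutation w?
Reverse the RSK construction: for i from n down to 1, find the cell of Q containing i, remove the entry at that cell from P, and reverse-bump it up through P; the value ejected from row 1 is w(i).

Step i=5: Q has 5 at row 2, column 1; remove 3 from row 2 of P and reverse-bump: 3 enters row 1 and ejects 2. So w(5) = 2. P is now [[1, 3, 4, 5]].
Step i=4: Q has 4 at row 1, column 4; remove that cell from P, ejecting 5. So w(4) = 5. P is now [[1, 3, 4]].
Step i=3: Q has 3 at row 1, column 3; remove that cell from P, ejecting 4. So w(3) = 4. P is now [[1, 3]].
Step i=2: Q has 2 at row 1, column 2; remove that cell from P, ejecting 3. So w(2) = 3. P is now [[1]].
Step i=1: Q has 1 at row 1, column 1; remove that cell from P, ejecting 1. So w(1) = 1. P is now [].

So w = 1 3 4 5 2.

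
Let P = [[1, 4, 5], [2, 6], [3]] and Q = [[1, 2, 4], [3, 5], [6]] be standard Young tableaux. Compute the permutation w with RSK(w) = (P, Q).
3 4 2 6 5 1

Reverse the RSK construction: for i from n down to 1, find the cell of Q containing i, remove the entry at that cell from P, and reverse-bump it up through P; the value ejected from row 1 is w(i).

Step i=6: Q has 6 at row 3, column 1; remove 3 from row 3 of P and reverse-bump: 3 enters row 2 and ejects 2; 2 enters row 1 and ejects 1. So w(6) = 1. P is now [[2, 4, 5], [3, 6]].
Step i=5: Q has 5 at row 2, column 2; remove 6 from row 2 of P and reverse-bump: 6 enters row 1 and ejects 5. So w(5) = 5. P is now [[2, 4, 6], [3]].
Step i=4: Q has 4 at row 1, column 3; remove that cell from P, ejecting 6. So w(4) = 6. P is now [[2, 4], [3]].
Step i=3: Q has 3 at row 2, column 1; remove 3 from row 2 of P and reverse-bump: 3 enters row 1 and ejects 2. So w(3) = 2. P is now [[3, 4]].
Step i=2: Q has 2 at row 1, column 2; remove that cell from P, ejecting 4. So w(2) = 4. P is now [[3]].
Step i=1: Q has 1 at row 1, column 1; remove that cell from P, ejecting 3. So w(1) = 3. P is now [].

So w = 3 4 2 6 5 1.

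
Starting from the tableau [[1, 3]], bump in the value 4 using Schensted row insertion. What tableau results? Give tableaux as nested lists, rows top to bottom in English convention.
[[1, 3, 4]]

4 is larger than every entry of row 1, so it is appended to row 1. The new tableau is [[1, 3, 4]].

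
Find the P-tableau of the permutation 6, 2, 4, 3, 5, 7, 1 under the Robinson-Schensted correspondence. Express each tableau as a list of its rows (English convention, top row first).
P = [[1, 3, 5, 7], [2], [4], [6]]

Insert 6: appended to row 1. P = [[6]].
Insert 2: 2 bumps 6 from row 1; 6 starts row 2. P = [[2], [6]].
Insert 4: appended to row 1. P = [[2, 4], [6]].
Insert 3: 3 bumps 4 from row 1; 4 bumps 6 from row 2; 6 starts row 3. P = [[2, 3], [4], [6]].
Insert 5: appended to row 1. P = [[2, 3, 5], [4], [6]].
Insert 7: appended to row 1. P = [[2, 3, 5, 7], [4], [6]].
Insert 1: 1 bumps 2 from row 1; 2 bumps 4 from row 2; 4 bumps 6 from row 3; 6 starts row 4. P = [[1, 3, 5, 7], [2], [4], [6]].

So P = [[1, 3, 5, 7], [2], [4], [6]].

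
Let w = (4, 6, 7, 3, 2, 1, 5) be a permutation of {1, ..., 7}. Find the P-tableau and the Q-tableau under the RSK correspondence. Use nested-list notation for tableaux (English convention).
P = [[1, 5, 7], [2, 6], [3], [4]], Q = [[1, 2, 3], [4, 7], [5], [6]]

Insert each entry of the permutation into P by Schensted row insertion, recording in Q the position of each new cell.

After inserting 4: P = [[4]].
After inserting 6: P = [[4, 6]].
After inserting 7: P = [[4, 6, 7]].
After inserting 3: P = [[3, 6, 7], [4]].
After inserting 2: P = [[2, 6, 7], [3], [4]].
After inserting 1: P = [[1, 6, 7], [2], [3], [4]].
After inserting 5: P = [[1, 5, 7], [2, 6], [3], [4]].

So P = [[1, 5, 7], [2, 6], [3], [4]], Q = [[1, 2, 3], [4, 7], [5], [6]].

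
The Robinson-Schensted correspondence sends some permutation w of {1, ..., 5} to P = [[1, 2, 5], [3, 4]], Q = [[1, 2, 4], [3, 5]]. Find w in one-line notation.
3 4 1 5 2

Reverse the RSK construction: for i from n down to 1, find the cell of Q containing i, remove the entry at that cell from P, and reverse-bump it up through P; the value ejected from row 1 is w(i).

Step i=5: Q has 5 at row 2, column 2; remove 4 from row 2 of P and reverse-bump: 4 enters row 1 and ejects 2. So w(5) = 2. P is now [[1, 4, 5], [3]].
Step i=4: Q has 4 at row 1, column 3; remove that cell from P, ejecting 5. So w(4) = 5. P is now [[1, 4], [3]].
Step i=3: Q has 3 at row 2, column 1; remove 3 from row 2 of P and reverse-bump: 3 enters row 1 and ejects 1. So w(3) = 1. P is now [[3, 4]].
Step i=2: Q has 2 at row 1, column 2; remove that cell from P, ejecting 4. So w(2) = 4. P is now [[3]].
Step i=1: Q has 1 at row 1, column 1; remove that cell from P, ejecting 3. So w(1) = 3. P is now [].

So w = 3 4 1 5 2.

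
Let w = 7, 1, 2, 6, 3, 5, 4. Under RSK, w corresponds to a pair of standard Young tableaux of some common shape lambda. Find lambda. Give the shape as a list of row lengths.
[4, 1, 1, 1]

Row-insert each entry into an empty tableau.

After inserting 7: P = [[7]].
After inserting 1: P = [[1], [7]].
After inserting 2: P = [[1, 2], [7]].
After inserting 6: P = [[1, 2, 6], [7]].
After inserting 3: P = [[1, 2, 3], [6], [7]].
After inserting 5: P = [[1, 2, 3, 5], [6], [7]].
After inserting 4: P = [[1, 2, 3, 4], [5], [6], [7]].

The final insertion tableau P = [[1, 2, 3, 4], [5], [6], [7]] has shape [4, 1, 1, 1].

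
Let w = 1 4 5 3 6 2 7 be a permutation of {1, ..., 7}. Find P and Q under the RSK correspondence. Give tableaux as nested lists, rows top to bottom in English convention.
P = [[1, 2, 5, 6, 7], [3], [4]], Q = [[1, 2, 3, 5, 7], [4], [6]]

Insert each entry of the permutation into P by Schensted row insertion, recording in Q the position of each new cell.

After inserting 1: P = [[1]].
After inserting 4: P = [[1, 4]].
After inserting 5: P = [[1, 4, 5]].
After inserting 3: P = [[1, 3, 5], [4]].
After inserting 6: P = [[1, 3, 5, 6], [4]].
After inserting 2: P = [[1, 2, 5, 6], [3], [4]].
After inserting 7: P = [[1, 2, 5, 6, 7], [3], [4]].

So P = [[1, 2, 5, 6, 7], [3], [4]], Q = [[1, 2, 3, 5, 7], [4], [6]].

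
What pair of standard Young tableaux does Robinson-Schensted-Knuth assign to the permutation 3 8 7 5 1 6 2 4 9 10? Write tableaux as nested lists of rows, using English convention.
Insert each entry of the permutation into P by Schensted row insertion, recording in Q the position of each new cell.

Insert 3: appended to row 1. P = [[3]], Q = [[1]].
Insert 8: appended to row 1. P = [[3, 8]], Q = [[1, 2]].
Insert 7: 7 bumps 8 from row 1; 8 starts row 2. P = [[3, 7], [8]], Q = [[1, 2], [3]].
Insert 5: 5 bumps 7 from row 1; 7 bumps 8 from row 2; 8 starts row 3. P = [[3, 5], [7], [8]], Q = [[1, 2], [3], [4]].
Insert 1: 1 bumps 3 from row 1; 3 bumps 7 from row 2; 7 bumps 8 from row 3; 8 starts row 4. P = [[1, 5], [3], [7], [8]], Q = [[1, 2], [3], [4], [5]].
Insert 6: appended to row 1. P = [[1, 5, 6], [3], [7], [8]], Q = [[1, 2, 6], [3], [4], [5]].
Insert 2: 2 bumps 5 from row 1; 5 appends to row 2. P = [[1, 2, 6], [3, 5], [7], [8]], Q = [[1, 2, 6], [3, 7], [4], [5]].
Insert 4: 4 bumps 6 from row 1; 6 appends to row 2. P = [[1, 2, 4], [3, 5, 6], [7], [8]], Q = [[1, 2, 6], [3, 7, 8], [4], [5]].
Insert 9: appended to row 1. P = [[1, 2, 4, 9], [3, 5, 6], [7], [8]], Q = [[1, 2, 6, 9], [3, 7, 8], [4], [5]].
Insert 10: appended to row 1. P = [[1, 2, 4, 9, 10], [3, 5, 6], [7], [8]], Q = [[1, 2, 6, 9, 10], [3, 7, 8], [4], [5]].

So P = [[1, 2, 4, 9, 10], [3, 5, 6], [7], [8]], Q = [[1, 2, 6, 9, 10], [3, 7, 8], [4], [5]].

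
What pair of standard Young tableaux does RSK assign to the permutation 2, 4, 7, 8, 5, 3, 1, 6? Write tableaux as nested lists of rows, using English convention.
Insert each entry of the permutation into P by Schensted row insertion, recording in Q the position of each new cell.

Insert 2: appended to row 1. P = [[2]].
Insert 4: appended to row 1. P = [[2, 4]].
Insert 7: appended to row 1. P = [[2, 4, 7]].
Insert 8: appended to row 1. P = [[2, 4, 7, 8]].
Insert 5: 5 bumps 7 from row 1; 7 starts row 2. P = [[2, 4, 5, 8], [7]].
Insert 3: 3 bumps 4 from row 1; 4 bumps 7 from row 2; 7 starts row 3. P = [[2, 3, 5, 8], [4], [7]].
Insert 1: 1 bumps 2 from row 1; 2 bumps 4 from row 2; 4 bumps 7 from row 3; 7 starts row 4. P = [[1, 3, 5, 8], [2], [4], [7]].
Insert 6: 6 bumps 8 from row 1; 8 appends to row 2. P = [[1, 3, 5, 6], [2, 8], [4], [7]].

So P = [[1, 3, 5, 6], [2, 8], [4], [7]], Q = [[1, 2, 3, 4], [5, 8], [6], [7]].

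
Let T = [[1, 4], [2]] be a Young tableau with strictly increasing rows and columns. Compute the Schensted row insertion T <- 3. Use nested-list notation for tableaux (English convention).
In row 1, 3 replaces 4 (the leftmost entry greater than 3); 4 is bumped to row 2. 4 is appended to row 2. The new tableau is [[1, 3], [2, 4]].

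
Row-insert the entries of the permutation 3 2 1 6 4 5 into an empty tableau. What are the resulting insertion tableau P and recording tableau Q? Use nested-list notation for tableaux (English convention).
P = [[1, 4, 5], [2, 6], [3]], Q = [[1, 4, 6], [2, 5], [3]]

Insert each entry of the permutation into P by Schensted row insertion, recording in Q the position of each new cell.

Insert 3: appended to row 1. P = [[3]], Q = [[1]].
Insert 2: 2 bumps 3 from row 1; 3 starts row 2. P = [[2], [3]], Q = [[1], [2]].
Insert 1: 1 bumps 2 from row 1; 2 bumps 3 from row 2; 3 starts row 3. P = [[1], [2], [3]], Q = [[1], [2], [3]].
Insert 6: appended to row 1. P = [[1, 6], [2], [3]], Q = [[1, 4], [2], [3]].
Insert 4: 4 bumps 6 from row 1; 6 appends to row 2. P = [[1, 4], [2, 6], [3]], Q = [[1, 4], [2, 5], [3]].
Insert 5: appended to row 1. P = [[1, 4, 5], [2, 6], [3]], Q = [[1, 4, 6], [2, 5], [3]].

So P = [[1, 4, 5], [2, 6], [3]], Q = [[1, 4, 6], [2, 5], [3]].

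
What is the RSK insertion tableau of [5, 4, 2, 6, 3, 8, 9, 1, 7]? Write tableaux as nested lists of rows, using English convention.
P = [[1, 3, 7, 9], [2, 6, 8], [4], [5]]

Insert 5: appended to row 1. P = [[5]].
Insert 4: 4 bumps 5 from row 1; 5 starts row 2. P = [[4], [5]].
Insert 2: 2 bumps 4 from row 1; 4 bumps 5 from row 2; 5 starts row 3. P = [[2], [4], [5]].
Insert 6: appended to row 1. P = [[2, 6], [4], [5]].
Insert 3: 3 bumps 6 from row 1; 6 appends to row 2. P = [[2, 3], [4, 6], [5]].
Insert 8: appended to row 1. P = [[2, 3, 8], [4, 6], [5]].
Insert 9: appended to row 1. P = [[2, 3, 8, 9], [4, 6], [5]].
Insert 1: 1 bumps 2 from row 1; 2 bumps 4 from row 2; 4 bumps 5 from row 3; 5 starts row 4. P = [[1, 3, 8, 9], [2, 6], [4], [5]].
Insert 7: 7 bumps 8 from row 1; 8 appends to row 2. P = [[1, 3, 7, 9], [2, 6, 8], [4], [5]].

So P = [[1, 3, 7, 9], [2, 6, 8], [4], [5]].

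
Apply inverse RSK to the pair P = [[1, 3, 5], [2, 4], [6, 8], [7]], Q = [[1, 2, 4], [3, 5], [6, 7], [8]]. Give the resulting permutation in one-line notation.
2 7 4 8 6 1 5 3

Reverse the RSK construction: for i from n down to 1, find the cell of Q containing i, remove the entry at that cell from P, and reverse-bump it up through P; the value ejected from row 1 is w(i).

Step i=8: Q has 8 at row 4, column 1; remove 7 from row 4 of P and reverse-bump: 7 enters row 3 and ejects 6; 6 enters row 2 and ejects 4; 4 enters row 1 and ejects 3. So w(8) = 3. P is now [[1, 4, 5], [2, 6], [7, 8]].
Step i=7: Q has 7 at row 3, column 2; remove 8 from row 3 of P and reverse-bump: 8 enters row 2 and ejects 6; 6 enters row 1 and ejects 5. So w(7) = 5. P is now [[1, 4, 6], [2, 8], [7]].
Step i=6: Q has 6 at row 3, column 1; remove 7 from row 3 of P and reverse-bump: 7 enters row 2 and ejects 2; 2 enters row 1 and ejects 1. So w(6) = 1. P is now [[2, 4, 6], [7, 8]].
Step i=5: Q has 5 at row 2, column 2; remove 8 from row 2 of P and reverse-bump: 8 enters row 1 and ejects 6. So w(5) = 6. P is now [[2, 4, 8], [7]].
Step i=4: Q has 4 at row 1, column 3; remove that cell from P, ejecting 8. So w(4) = 8. P is now [[2, 4], [7]].
Step i=3: Q has 3 at row 2, column 1; remove 7 from row 2 of P and reverse-bump: 7 enters row 1 and ejects 4. So w(3) = 4. P is now [[2, 7]].
Step i=2: Q has 2 at row 1, column 2; remove that cell from P, ejecting 7. So w(2) = 7. P is now [[2]].
Step i=1: Q has 1 at row 1, column 1; remove that cell from P, ejecting 2. So w(1) = 2. P is now [].

So w = 2 7 4 8 6 1 5 3.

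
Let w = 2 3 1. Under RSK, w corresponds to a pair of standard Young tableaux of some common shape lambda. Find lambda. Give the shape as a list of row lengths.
[2, 1]

Row-insert each entry into an empty tableau.

After inserting 2: P = [[2]].
After inserting 3: P = [[2, 3]].
After inserting 1: P = [[1, 3], [2]].

The final insertion tableau P = [[1, 3], [2]] has shape [2, 1].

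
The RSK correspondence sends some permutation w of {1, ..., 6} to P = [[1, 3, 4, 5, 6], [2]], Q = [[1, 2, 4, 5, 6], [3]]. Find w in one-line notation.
2 3 1 4 5 6

Reverse the RSK construction: for i from n down to 1, find the cell of Q containing i, remove the entry at that cell from P, and reverse-bump it up through P; the value ejected from row 1 is w(i).

Step i=6: Q has 6 at row 1, column 5; remove that cell from P, ejecting 6. So w(6) = 6. P is now [[1, 3, 4, 5], [2]].
Step i=5: Q has 5 at row 1, column 4; remove that cell from P, ejecting 5. So w(5) = 5. P is now [[1, 3, 4], [2]].
Step i=4: Q has 4 at row 1, column 3; remove that cell from P, ejecting 4. So w(4) = 4. P is now [[1, 3], [2]].
Step i=3: Q has 3 at row 2, column 1; remove 2 from row 2 of P and reverse-bump: 2 enters row 1 and ejects 1. So w(3) = 1. P is now [[2, 3]].
Step i=2: Q has 2 at row 1, column 2; remove that cell from P, ejecting 3. So w(2) = 3. P is now [[2]].
Step i=1: Q has 1 at row 1, column 1; remove that cell from P, ejecting 2. So w(1) = 2. P is now [].

So w = 2 3 1 4 5 6.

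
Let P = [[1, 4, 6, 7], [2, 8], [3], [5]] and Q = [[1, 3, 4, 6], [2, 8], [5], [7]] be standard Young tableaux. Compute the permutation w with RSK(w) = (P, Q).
5 3 4 6 2 8 1 7

Reverse RSK: for i = n, n-1, ..., 1, locate i in Q, remove the corresponding corner cell from P, and reverse-bump its entry up through P; the value ejected from row 1 is w(i).

So w = 5 3 4 6 2 8 1 7.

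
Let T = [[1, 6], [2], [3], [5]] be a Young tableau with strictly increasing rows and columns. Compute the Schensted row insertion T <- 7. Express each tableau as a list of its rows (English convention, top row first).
[[1, 6, 7], [2], [3], [5]]

7 is larger than every entry of row 1, so it is appended to row 1. The new tableau is [[1, 6, 7], [2], [3], [5]].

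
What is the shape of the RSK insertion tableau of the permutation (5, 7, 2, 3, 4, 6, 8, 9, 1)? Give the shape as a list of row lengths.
Row-insert each entry into an empty tableau.

After inserting 5: P = [[5]].
After inserting 7: P = [[5, 7]].
After inserting 2: P = [[2, 7], [5]].
After inserting 3: P = [[2, 3], [5, 7]].
After inserting 4: P = [[2, 3, 4], [5, 7]].
After inserting 6: P = [[2, 3, 4, 6], [5, 7]].
After inserting 8: P = [[2, 3, 4, 6, 8], [5, 7]].
After inserting 9: P = [[2, 3, 4, 6, 8, 9], [5, 7]].
After inserting 1: P = [[1, 3, 4, 6, 8, 9], [2, 7], [5]].

The final insertion tableau P = [[1, 3, 4, 6, 8, 9], [2, 7], [5]] has shape [6, 2, 1].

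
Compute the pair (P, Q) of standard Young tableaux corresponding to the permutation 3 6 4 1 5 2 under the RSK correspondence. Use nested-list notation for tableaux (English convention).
P = [[1, 2, 5], [3, 4], [6]], Q = [[1, 2, 5], [3, 6], [4]]

Insert each entry of the permutation into P by Schensted row insertion, recording in Q the position of each new cell.

Insert 3: appended to row 1. P = [[3]].
Insert 6: appended to row 1. P = [[3, 6]].
Insert 4: 4 bumps 6 from row 1; 6 starts row 2. P = [[3, 4], [6]].
Insert 1: 1 bumps 3 from row 1; 3 bumps 6 from row 2; 6 starts row 3. P = [[1, 4], [3], [6]].
Insert 5: appended to row 1. P = [[1, 4, 5], [3], [6]].
Insert 2: 2 bumps 4 from row 1; 4 appends to row 2. P = [[1, 2, 5], [3, 4], [6]].

So P = [[1, 2, 5], [3, 4], [6]], Q = [[1, 2, 5], [3, 6], [4]].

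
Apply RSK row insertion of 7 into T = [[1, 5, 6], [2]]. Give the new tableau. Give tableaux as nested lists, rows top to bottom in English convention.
[[1, 5, 6, 7], [2]]

7 is larger than every entry of row 1, so it is appended to row 1. The new tableau is [[1, 5, 6, 7], [2]].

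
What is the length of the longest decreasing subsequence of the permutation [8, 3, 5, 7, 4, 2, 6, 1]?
5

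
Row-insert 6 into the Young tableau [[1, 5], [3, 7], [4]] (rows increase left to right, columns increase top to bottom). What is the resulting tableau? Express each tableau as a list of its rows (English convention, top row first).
[[1, 5, 6], [3, 7], [4]]

6 is larger than every entry of row 1, so it is appended to row 1. The new tableau is [[1, 5, 6], [3, 7], [4]].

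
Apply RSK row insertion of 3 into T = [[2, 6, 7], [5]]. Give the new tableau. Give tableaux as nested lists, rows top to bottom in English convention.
In row 1, 3 replaces 6 (the leftmost entry greater than 3); 6 is bumped to row 2. 6 is appended to row 2. The new tableau is [[2, 3, 7], [5, 6]].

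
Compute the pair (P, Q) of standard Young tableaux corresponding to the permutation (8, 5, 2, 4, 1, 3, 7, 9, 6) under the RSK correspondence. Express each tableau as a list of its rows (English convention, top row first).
P = [[1, 3, 6, 9], [2, 4, 7], [5], [8]], Q = [[1, 4, 7, 8], [2, 6, 9], [3], [5]]

Insert each entry of the permutation into P by Schensted row insertion, recording in Q the position of each new cell.

Insert 8: appended to row 1. P = [[8]].
Insert 5: 5 bumps 8 from row 1; 8 starts row 2. P = [[5], [8]].
Insert 2: 2 bumps 5 from row 1; 5 bumps 8 from row 2; 8 starts row 3. P = [[2], [5], [8]].
Insert 4: appended to row 1. P = [[2, 4], [5], [8]].
Insert 1: 1 bumps 2 from row 1; 2 bumps 5 from row 2; 5 bumps 8 from row 3; 8 starts row 4. P = [[1, 4], [2], [5], [8]].
Insert 3: 3 bumps 4 from row 1; 4 appends to row 2. P = [[1, 3], [2, 4], [5], [8]].
Insert 7: appended to row 1. P = [[1, 3, 7], [2, 4], [5], [8]].
Insert 9: appended to row 1. P = [[1, 3, 7, 9], [2, 4], [5], [8]].
Insert 6: 6 bumps 7 from row 1; 7 appends to row 2. P = [[1, 3, 6, 9], [2, 4, 7], [5], [8]].

So P = [[1, 3, 6, 9], [2, 4, 7], [5], [8]], Q = [[1, 4, 7, 8], [2, 6, 9], [3], [5]].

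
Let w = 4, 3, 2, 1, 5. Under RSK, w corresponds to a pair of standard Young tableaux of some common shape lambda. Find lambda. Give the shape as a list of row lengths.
Row-insert each entry into an empty tableau.

After inserting 4: P = [[4]].
After inserting 3: P = [[3], [4]].
After inserting 2: P = [[2], [3], [4]].
After inserting 1: P = [[1], [2], [3], [4]].
After inserting 5: P = [[1, 5], [2], [3], [4]].

The final insertion tableau P = [[1, 5], [2], [3], [4]] has shape [2, 1, 1, 1].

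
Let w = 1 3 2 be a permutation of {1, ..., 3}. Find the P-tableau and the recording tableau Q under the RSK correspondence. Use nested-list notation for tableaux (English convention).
Insert each entry of the permutation into P by Schensted row insertion, recording in Q the position of each new cell.

Insert 1: appended to row 1. P = [[1]].
Insert 3: appended to row 1. P = [[1, 3]].
Insert 2: 2 bumps 3 from row 1; 3 starts row 2. P = [[1, 2], [3]].

So P = [[1, 2], [3]], Q = [[1, 2], [3]].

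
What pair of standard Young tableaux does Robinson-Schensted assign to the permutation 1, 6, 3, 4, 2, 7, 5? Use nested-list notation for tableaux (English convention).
P = [[1, 2, 4, 5], [3, 7], [6]], Q = [[1, 2, 4, 6], [3, 7], [5]]

Insert each entry of the permutation into P by Schensted row insertion, recording in Q the position of each new cell.

Insert 1: appended to row 1. P = [[1]].
Insert 6: appended to row 1. P = [[1, 6]].
Insert 3: 3 bumps 6 from row 1; 6 starts row 2. P = [[1, 3], [6]].
Insert 4: appended to row 1. P = [[1, 3, 4], [6]].
Insert 2: 2 bumps 3 from row 1; 3 bumps 6 from row 2; 6 starts row 3. P = [[1, 2, 4], [3], [6]].
Insert 7: appended to row 1. P = [[1, 2, 4, 7], [3], [6]].
Insert 5: 5 bumps 7 from row 1; 7 appends to row 2. P = [[1, 2, 4, 5], [3, 7], [6]].

So P = [[1, 2, 4, 5], [3, 7], [6]], Q = [[1, 2, 4, 6], [3, 7], [5]].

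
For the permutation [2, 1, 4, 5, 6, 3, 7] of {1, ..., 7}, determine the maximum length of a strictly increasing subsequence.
5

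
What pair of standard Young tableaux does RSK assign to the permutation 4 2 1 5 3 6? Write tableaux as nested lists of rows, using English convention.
Insert each entry of the permutation into P by Schensted row insertion, recording in Q the position of each new cell.

Insert 4: appended to row 1. P = [[4]], Q = [[1]].
Insert 2: 2 bumps 4 from row 1; 4 starts row 2. P = [[2], [4]], Q = [[1], [2]].
Insert 1: 1 bumps 2 from row 1; 2 bumps 4 from row 2; 4 starts row 3. P = [[1], [2], [4]], Q = [[1], [2], [3]].
Insert 5: appended to row 1. P = [[1, 5], [2], [4]], Q = [[1, 4], [2], [3]].
Insert 3: 3 bumps 5 from row 1; 5 appends to row 2. P = [[1, 3], [2, 5], [4]], Q = [[1, 4], [2, 5], [3]].
Insert 6: appended to row 1. P = [[1, 3, 6], [2, 5], [4]], Q = [[1, 4, 6], [2, 5], [3]].

So P = [[1, 3, 6], [2, 5], [4]], Q = [[1, 4, 6], [2, 5], [3]].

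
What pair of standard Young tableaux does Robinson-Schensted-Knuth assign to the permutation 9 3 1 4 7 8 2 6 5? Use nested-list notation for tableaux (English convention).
P = [[1, 2, 5, 8], [3, 4, 6], [7], [9]], Q = [[1, 4, 5, 6], [2, 7, 8], [3], [9]]

Insert each entry of the permutation into P by Schensted row insertion, recording in Q the position of each new cell.

Insert 9: appended to row 1. P = [[9]].
Insert 3: 3 bumps 9 from row 1; 9 starts row 2. P = [[3], [9]].
Insert 1: 1 bumps 3 from row 1; 3 bumps 9 from row 2; 9 starts row 3. P = [[1], [3], [9]].
Insert 4: appended to row 1. P = [[1, 4], [3], [9]].
Insert 7: appended to row 1. P = [[1, 4, 7], [3], [9]].
Insert 8: appended to row 1. P = [[1, 4, 7, 8], [3], [9]].
Insert 2: 2 bumps 4 from row 1; 4 appends to row 2. P = [[1, 2, 7, 8], [3, 4], [9]].
Insert 6: 6 bumps 7 from row 1; 7 appends to row 2. P = [[1, 2, 6, 8], [3, 4, 7], [9]].
Insert 5: 5 bumps 6 from row 1; 6 bumps 7 from row 2; 7 bumps 9 from row 3; 9 starts row 4. P = [[1, 2, 5, 8], [3, 4, 6], [7], [9]].

So P = [[1, 2, 5, 8], [3, 4, 6], [7], [9]], Q = [[1, 4, 5, 6], [2, 7, 8], [3], [9]].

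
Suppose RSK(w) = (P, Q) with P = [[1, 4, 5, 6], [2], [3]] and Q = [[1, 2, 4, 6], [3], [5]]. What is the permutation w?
3 4 2 5 1 6

Reverse the RSK construction: for i from n down to 1, find the cell of Q containing i, remove the entry at that cell from P, and reverse-bump it up through P; the value ejected from row 1 is w(i).

Step i=6: Q has 6 at row 1, column 4; remove that cell from P, ejecting 6. So w(6) = 6. P is now [[1, 4, 5], [2], [3]].
Step i=5: Q has 5 at row 3, column 1; remove 3 from row 3 of P and reverse-bump: 3 enters row 2 and ejects 2; 2 enters row 1 and ejects 1. So w(5) = 1. P is now [[2, 4, 5], [3]].
Step i=4: Q has 4 at row 1, column 3; remove that cell from P, ejecting 5. So w(4) = 5. P is now [[2, 4], [3]].
Step i=3: Q has 3 at row 2, column 1; remove 3 from row 2 of P and reverse-bump: 3 enters row 1 and ejects 2. So w(3) = 2. P is now [[3, 4]].
Step i=2: Q has 2 at row 1, column 2; remove that cell from P, ejecting 4. So w(2) = 4. P is now [[3]].
Step i=1: Q has 1 at row 1, column 1; remove that cell from P, ejecting 3. So w(1) = 3. P is now [].

So w = 3 4 2 5 1 6.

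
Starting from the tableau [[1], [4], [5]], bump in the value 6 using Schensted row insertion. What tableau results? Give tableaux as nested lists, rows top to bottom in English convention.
[[1, 6], [4], [5]]

6 is larger than every entry of row 1, so it is appended to row 1. The new tableau is [[1, 6], [4], [5]].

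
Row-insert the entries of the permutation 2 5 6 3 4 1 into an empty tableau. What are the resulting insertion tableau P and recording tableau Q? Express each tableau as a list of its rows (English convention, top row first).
Insert each entry of the permutation into P by Schensted row insertion, recording in Q the position of each new cell.

Insert 2: appended to row 1. P = [[2]].
Insert 5: appended to row 1. P = [[2, 5]].
Insert 6: appended to row 1. P = [[2, 5, 6]].
Insert 3: 3 bumps 5 from row 1; 5 starts row 2. P = [[2, 3, 6], [5]].
Insert 4: 4 bumps 6 from row 1; 6 appends to row 2. P = [[2, 3, 4], [5, 6]].
Insert 1: 1 bumps 2 from row 1; 2 bumps 5 from row 2; 5 starts row 3. P = [[1, 3, 4], [2, 6], [5]].

So P = [[1, 3, 4], [2, 6], [5]], Q = [[1, 2, 3], [4, 5], [6]].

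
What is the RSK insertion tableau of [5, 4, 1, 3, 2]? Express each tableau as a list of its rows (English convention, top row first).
Insert 5: appended to row 1. P = [[5]].
Insert 4: 4 bumps 5 from row 1; 5 starts row 2. P = [[4], [5]].
Insert 1: 1 bumps 4 from row 1; 4 bumps 5 from row 2; 5 starts row 3. P = [[1], [4], [5]].
Insert 3: appended to row 1. P = [[1, 3], [4], [5]].
Insert 2: 2 bumps 3 from row 1; 3 bumps 4 from row 2; 4 bumps 5 from row 3; 5 starts row 4. P = [[1, 2], [3], [4], [5]].

So P = [[1, 2], [3], [4], [5]].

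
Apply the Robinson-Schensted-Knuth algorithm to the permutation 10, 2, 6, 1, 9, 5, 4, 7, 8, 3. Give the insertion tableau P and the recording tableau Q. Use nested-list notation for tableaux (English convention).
Insert each entry of the permutation into P by Schensted row insertion, recording in Q the position of each new cell.

Insert 10: appended to row 1. P = [[10]].
Insert 2: 2 bumps 10 from row 1; 10 starts row 2. P = [[2], [10]].
Insert 6: appended to row 1. P = [[2, 6], [10]].
Insert 1: 1 bumps 2 from row 1; 2 bumps 10 from row 2; 10 starts row 3. P = [[1, 6], [2], [10]].
Insert 9: appended to row 1. P = [[1, 6, 9], [2], [10]].
Insert 5: 5 bumps 6 from row 1; 6 appends to row 2. P = [[1, 5, 9], [2, 6], [10]].
Insert 4: 4 bumps 5 from row 1; 5 bumps 6 from row 2; 6 bumps 10 from row 3; 10 starts row 4. P = [[1, 4, 9], [2, 5], [6], [10]].
Insert 7: 7 bumps 9 from row 1; 9 appends to row 2. P = [[1, 4, 7], [2, 5, 9], [6], [10]].
Insert 8: appended to row 1. P = [[1, 4, 7, 8], [2, 5, 9], [6], [10]].
Insert 3: 3 bumps 4 from row 1; 4 bumps 5 from row 2; 5 bumps 6 from row 3; 6 bumps 10 from row 4; 10 starts row 5. P = [[1, 3, 7, 8], [2, 4, 9], [5], [6], [10]].

So P = [[1, 3, 7, 8], [2, 4, 9], [5], [6], [10]], Q = [[1, 3, 5, 9], [2, 6, 8], [4], [7], [10]].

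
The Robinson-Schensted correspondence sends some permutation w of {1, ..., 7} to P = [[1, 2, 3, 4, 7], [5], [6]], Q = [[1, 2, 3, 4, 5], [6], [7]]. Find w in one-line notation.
1 2 3 6 7 5 4

Reverse RSK: for i = n, n-1, ..., 1, locate i in Q, remove the corresponding corner cell from P, and reverse-bump its entry up through P; the value ejected from row 1 is w(i).

So w = 1 2 3 6 7 5 4.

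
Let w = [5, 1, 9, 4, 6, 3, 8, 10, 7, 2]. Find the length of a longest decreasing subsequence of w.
4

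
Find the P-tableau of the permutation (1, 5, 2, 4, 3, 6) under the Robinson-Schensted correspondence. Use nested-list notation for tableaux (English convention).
P = [[1, 2, 3, 6], [4], [5]]

Insert 1: appended to row 1. P = [[1]].
Insert 5: appended to row 1. P = [[1, 5]].
Insert 2: 2 bumps 5 from row 1; 5 starts row 2. P = [[1, 2], [5]].
Insert 4: appended to row 1. P = [[1, 2, 4], [5]].
Insert 3: 3 bumps 4 from row 1; 4 bumps 5 from row 2; 5 starts row 3. P = [[1, 2, 3], [4], [5]].
Insert 6: appended to row 1. P = [[1, 2, 3, 6], [4], [5]].

So P = [[1, 2, 3, 6], [4], [5]].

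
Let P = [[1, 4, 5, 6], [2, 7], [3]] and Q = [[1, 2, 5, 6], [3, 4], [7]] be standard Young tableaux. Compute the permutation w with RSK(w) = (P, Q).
3 7 2 4 5 6 1

Reverse the RSK construction: for i from n down to 1, find the cell of Q containing i, remove the entry at that cell from P, and reverse-bump it up through P; the value ejected from row 1 is w(i).

Step i=7: Q has 7 at row 3, column 1; remove 3 from row 3 of P and reverse-bump: 3 enters row 2 and ejects 2; 2 enters row 1 and ejects 1. So w(7) = 1. P is now [[2, 4, 5, 6], [3, 7]].
Step i=6: Q has 6 at row 1, column 4; remove that cell from P, ejecting 6. So w(6) = 6. P is now [[2, 4, 5], [3, 7]].
Step i=5: Q has 5 at row 1, column 3; remove that cell from P, ejecting 5. So w(5) = 5. P is now [[2, 4], [3, 7]].
Step i=4: Q has 4 at row 2, column 2; remove 7 from row 2 of P and reverse-bump: 7 enters row 1 and ejects 4. So w(4) = 4. P is now [[2, 7], [3]].
Step i=3: Q has 3 at row 2, column 1; remove 3 from row 2 of P and reverse-bump: 3 enters row 1 and ejects 2. So w(3) = 2. P is now [[3, 7]].
Step i=2: Q has 2 at row 1, column 2; remove that cell from P, ejecting 7. So w(2) = 7. P is now [[3]].
Step i=1: Q has 1 at row 1, column 1; remove that cell from P, ejecting 3. So w(1) = 3. P is now [].

So w = 3 7 2 4 5 6 1.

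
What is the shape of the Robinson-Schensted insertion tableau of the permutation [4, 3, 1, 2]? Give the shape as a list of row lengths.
[2, 1, 1]

Row-insert each entry into an empty tableau.

After inserting 4: P = [[4]].
After inserting 3: P = [[3], [4]].
After inserting 1: P = [[1], [3], [4]].
After inserting 2: P = [[1, 2], [3], [4]].

The final insertion tableau P = [[1, 2], [3], [4]] has shape [2, 1, 1].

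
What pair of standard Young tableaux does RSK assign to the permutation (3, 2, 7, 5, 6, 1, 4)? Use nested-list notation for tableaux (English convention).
Insert each entry of the permutation into P by Schensted row insertion, recording in Q the position of each new cell.

Insert 3: appended to row 1. P = [[3]].
Insert 2: 2 bumps 3 from row 1; 3 starts row 2. P = [[2], [3]].
Insert 7: appended to row 1. P = [[2, 7], [3]].
Insert 5: 5 bumps 7 from row 1; 7 appends to row 2. P = [[2, 5], [3, 7]].
Insert 6: appended to row 1. P = [[2, 5, 6], [3, 7]].
Insert 1: 1 bumps 2 from row 1; 2 bumps 3 from row 2; 3 starts row 3. P = [[1, 5, 6], [2, 7], [3]].
Insert 4: 4 bumps 5 from row 1; 5 bumps 7 from row 2; 7 appends to row 3. P = [[1, 4, 6], [2, 5], [3, 7]].

So P = [[1, 4, 6], [2, 5], [3, 7]], Q = [[1, 3, 5], [2, 4], [6, 7]].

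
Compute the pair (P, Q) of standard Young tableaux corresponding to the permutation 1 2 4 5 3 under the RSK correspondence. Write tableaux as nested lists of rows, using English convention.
P = [[1, 2, 3, 5], [4]], Q = [[1, 2, 3, 4], [5]]

Insert each entry of the permutation into P by Schensted row insertion, recording in Q the position of each new cell.

Insert 1: appended to row 1. P = [[1]].
Insert 2: appended to row 1. P = [[1, 2]].
Insert 4: appended to row 1. P = [[1, 2, 4]].
Insert 5: appended to row 1. P = [[1, 2, 4, 5]].
Insert 3: 3 bumps 4 from row 1; 4 starts row 2. P = [[1, 2, 3, 5], [4]].

So P = [[1, 2, 3, 5], [4]], Q = [[1, 2, 3, 4], [5]].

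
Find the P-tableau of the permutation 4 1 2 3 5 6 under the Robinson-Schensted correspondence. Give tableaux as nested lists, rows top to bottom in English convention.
Insert 4: appended to row 1. P = [[4]].
Insert 1: 1 bumps 4 from row 1; 4 starts row 2. P = [[1], [4]].
Insert 2: appended to row 1. P = [[1, 2], [4]].
Insert 3: appended to row 1. P = [[1, 2, 3], [4]].
Insert 5: appended to row 1. P = [[1, 2, 3, 5], [4]].
Insert 6: appended to row 1. P = [[1, 2, 3, 5, 6], [4]].

So P = [[1, 2, 3, 5, 6], [4]].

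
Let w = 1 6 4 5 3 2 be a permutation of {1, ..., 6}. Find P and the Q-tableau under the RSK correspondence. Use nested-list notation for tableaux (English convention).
P = [[1, 2, 5], [3], [4], [6]], Q = [[1, 2, 4], [3], [5], [6]]

Insert each entry of the permutation into P by Schensted row insertion, recording in Q the position of each new cell.

After inserting 1: P = [[1]].
After inserting 6: P = [[1, 6]].
After inserting 4: P = [[1, 4], [6]].
After inserting 5: P = [[1, 4, 5], [6]].
After inserting 3: P = [[1, 3, 5], [4], [6]].
After inserting 2: P = [[1, 2, 5], [3], [4], [6]].

So P = [[1, 2, 5], [3], [4], [6]], Q = [[1, 2, 4], [3], [5], [6]].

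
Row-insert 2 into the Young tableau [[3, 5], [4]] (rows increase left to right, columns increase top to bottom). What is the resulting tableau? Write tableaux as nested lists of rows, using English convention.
In row 1, 2 replaces 3 (the leftmost entry greater than 2); 3 is bumped to row 2. In row 2, 3 replaces 4 (the leftmost entry greater than 3); 4 is bumped to row 3. 4 starts a new row 3. The new tableau is [[2, 5], [3], [4]].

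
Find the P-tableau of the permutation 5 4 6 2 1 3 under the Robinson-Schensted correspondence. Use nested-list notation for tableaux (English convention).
P = [[1, 3], [2, 6], [4], [5]]

Insert 5: appended to row 1. P = [[5]].
Insert 4: 4 bumps 5 from row 1; 5 starts row 2. P = [[4], [5]].
Insert 6: appended to row 1. P = [[4, 6], [5]].
Insert 2: 2 bumps 4 from row 1; 4 bumps 5 from row 2; 5 starts row 3. P = [[2, 6], [4], [5]].
Insert 1: 1 bumps 2 from row 1; 2 bumps 4 from row 2; 4 bumps 5 from row 3; 5 starts row 4. P = [[1, 6], [2], [4], [5]].
Insert 3: 3 bumps 6 from row 1; 6 appends to row 2. P = [[1, 3], [2, 6], [4], [5]].

So P = [[1, 3], [2, 6], [4], [5]].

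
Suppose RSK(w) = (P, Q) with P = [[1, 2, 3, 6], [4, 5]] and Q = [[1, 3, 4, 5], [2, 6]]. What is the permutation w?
Reverse the RSK construction: for i from n down to 1, find the cell of Q containing i, remove the entry at that cell from P, and reverse-bump it up through P; the value ejected from row 1 is w(i).

Step i=6: Q has 6 at row 2, column 2; remove 5 from row 2 of P and reverse-bump: 5 enters row 1 and ejects 3. So w(6) = 3. P is now [[1, 2, 5, 6], [4]].
Step i=5: Q has 5 at row 1, column 4; remove that cell from P, ejecting 6. So w(5) = 6. P is now [[1, 2, 5], [4]].
Step i=4: Q has 4 at row 1, column 3; remove that cell from P, ejecting 5. So w(4) = 5. P is now [[1, 2], [4]].
Step i=3: Q has 3 at row 1, column 2; remove that cell from P, ejecting 2. So w(3) = 2. P is now [[1], [4]].
Step i=2: Q has 2 at row 2, column 1; remove 4 from row 2 of P and reverse-bump: 4 enters row 1 and ejects 1. So w(2) = 1. P is now [[4]].
Step i=1: Q has 1 at row 1, column 1; remove that cell from P, ejecting 4. So w(1) = 4. P is now [].

So w = 4 1 2 5 6 3.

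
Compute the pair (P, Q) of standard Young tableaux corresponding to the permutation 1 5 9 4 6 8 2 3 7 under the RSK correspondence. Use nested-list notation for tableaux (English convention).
Insert each entry of the permutation into P by Schensted row insertion, recording in Q the position of each new cell.

Insert 1: appended to row 1. P = [[1]], Q = [[1]].
Insert 5: appended to row 1. P = [[1, 5]], Q = [[1, 2]].
Insert 9: appended to row 1. P = [[1, 5, 9]], Q = [[1, 2, 3]].
Insert 4: 4 bumps 5 from row 1; 5 starts row 2. P = [[1, 4, 9], [5]], Q = [[1, 2, 3], [4]].
Insert 6: 6 bumps 9 from row 1; 9 appends to row 2. P = [[1, 4, 6], [5, 9]], Q = [[1, 2, 3], [4, 5]].
Insert 8: appended to row 1. P = [[1, 4, 6, 8], [5, 9]], Q = [[1, 2, 3, 6], [4, 5]].
Insert 2: 2 bumps 4 from row 1; 4 bumps 5 from row 2; 5 starts row 3. P = [[1, 2, 6, 8], [4, 9], [5]], Q = [[1, 2, 3, 6], [4, 5], [7]].
Insert 3: 3 bumps 6 from row 1; 6 bumps 9 from row 2; 9 appends to row 3. P = [[1, 2, 3, 8], [4, 6], [5, 9]], Q = [[1, 2, 3, 6], [4, 5], [7, 8]].
Insert 7: 7 bumps 8 from row 1; 8 appends to row 2. P = [[1, 2, 3, 7], [4, 6, 8], [5, 9]], Q = [[1, 2, 3, 6], [4, 5, 9], [7, 8]].

So P = [[1, 2, 3, 7], [4, 6, 8], [5, 9]], Q = [[1, 2, 3, 6], [4, 5, 9], [7, 8]].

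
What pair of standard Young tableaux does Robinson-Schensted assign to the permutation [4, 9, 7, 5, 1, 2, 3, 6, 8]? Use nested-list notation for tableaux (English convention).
P = [[1, 2, 3, 6, 8], [4, 5], [7], [9]], Q = [[1, 2, 7, 8, 9], [3, 6], [4], [5]]

Insert each entry of the permutation into P by Schensted row insertion, recording in Q the position of each new cell.

Insert 4: appended to row 1. P = [[4]].
Insert 9: appended to row 1. P = [[4, 9]].
Insert 7: 7 bumps 9 from row 1; 9 starts row 2. P = [[4, 7], [9]].
Insert 5: 5 bumps 7 from row 1; 7 bumps 9 from row 2; 9 starts row 3. P = [[4, 5], [7], [9]].
Insert 1: 1 bumps 4 from row 1; 4 bumps 7 from row 2; 7 bumps 9 from row 3; 9 starts row 4. P = [[1, 5], [4], [7], [9]].
Insert 2: 2 bumps 5 from row 1; 5 appends to row 2. P = [[1, 2], [4, 5], [7], [9]].
Insert 3: appended to row 1. P = [[1, 2, 3], [4, 5], [7], [9]].
Insert 6: appended to row 1. P = [[1, 2, 3, 6], [4, 5], [7], [9]].
Insert 8: appended to row 1. P = [[1, 2, 3, 6, 8], [4, 5], [7], [9]].

So P = [[1, 2, 3, 6, 8], [4, 5], [7], [9]], Q = [[1, 2, 7, 8, 9], [3, 6], [4], [5]].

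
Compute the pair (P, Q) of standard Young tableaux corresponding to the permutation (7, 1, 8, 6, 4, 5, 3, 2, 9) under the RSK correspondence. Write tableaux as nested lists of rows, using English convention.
Insert each entry of the permutation into P by Schensted row insertion, recording in Q the position of each new cell.

Insert 7: appended to row 1. P = [[7]], Q = [[1]].
Insert 1: 1 bumps 7 from row 1; 7 starts row 2. P = [[1], [7]], Q = [[1], [2]].
Insert 8: appended to row 1. P = [[1, 8], [7]], Q = [[1, 3], [2]].
Insert 6: 6 bumps 8 from row 1; 8 appends to row 2. P = [[1, 6], [7, 8]], Q = [[1, 3], [2, 4]].
Insert 4: 4 bumps 6 from row 1; 6 bumps 7 from row 2; 7 starts row 3. P = [[1, 4], [6, 8], [7]], Q = [[1, 3], [2, 4], [5]].
Insert 5: appended to row 1. P = [[1, 4, 5], [6, 8], [7]], Q = [[1, 3, 6], [2, 4], [5]].
Insert 3: 3 bumps 4 from row 1; 4 bumps 6 from row 2; 6 bumps 7 from row 3; 7 starts row 4. P = [[1, 3, 5], [4, 8], [6], [7]], Q = [[1, 3, 6], [2, 4], [5], [7]].
Insert 2: 2 bumps 3 from row 1; 3 bumps 4 from row 2; 4 bumps 6 from row 3; 6 bumps 7 from row 4; 7 starts row 5. P = [[1, 2, 5], [3, 8], [4], [6], [7]], Q = [[1, 3, 6], [2, 4], [5], [7], [8]].
Insert 9: appended to row 1. P = [[1, 2, 5, 9], [3, 8], [4], [6], [7]], Q = [[1, 3, 6, 9], [2, 4], [5], [7], [8]].

So P = [[1, 2, 5, 9], [3, 8], [4], [6], [7]], Q = [[1, 3, 6, 9], [2, 4], [5], [7], [8]].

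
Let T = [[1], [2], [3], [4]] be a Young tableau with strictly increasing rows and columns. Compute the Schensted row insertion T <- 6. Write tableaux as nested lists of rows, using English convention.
6 is larger than every entry of row 1, so it is appended to row 1. The new tableau is [[1, 6], [2], [3], [4]].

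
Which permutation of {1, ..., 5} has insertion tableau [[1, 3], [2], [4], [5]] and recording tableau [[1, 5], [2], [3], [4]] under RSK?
5 4 2 1 3

Reverse the RSK construction: for i from n down to 1, find the cell of Q containing i, remove the entry at that cell from P, and reverse-bump it up through P; the value ejected from row 1 is w(i).

Step i=5: Q has 5 at row 1, column 2; remove that cell from P, ejecting 3. So w(5) = 3. P is now [[1], [2], [4], [5]].
Step i=4: Q has 4 at row 4, column 1; remove 5 from row 4 of P and reverse-bump: 5 enters row 3 and ejects 4; 4 enters row 2 and ejects 2; 2 enters row 1 and ejects 1. So w(4) = 1. P is now [[2], [4], [5]].
Step i=3: Q has 3 at row 3, column 1; remove 5 from row 3 of P and reverse-bump: 5 enters row 2 and ejects 4; 4 enters row 1 and ejects 2. So w(3) = 2. P is now [[4], [5]].
Step i=2: Q has 2 at row 2, column 1; remove 5 from row 2 of P and reverse-bump: 5 enters row 1 and ejects 4. So w(2) = 4. P is now [[5]].
Step i=1: Q has 1 at row 1, column 1; remove that cell from P, ejecting 5. So w(1) = 5. P is now [].

So w = 5 4 2 1 3.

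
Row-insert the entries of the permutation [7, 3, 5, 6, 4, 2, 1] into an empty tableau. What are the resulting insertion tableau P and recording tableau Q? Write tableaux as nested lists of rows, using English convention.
Insert each entry of the permutation into P by Schensted row insertion, recording in Q the position of each new cell.

Insert 7: appended to row 1. P = [[7]].
Insert 3: 3 bumps 7 from row 1; 7 starts row 2. P = [[3], [7]].
Insert 5: appended to row 1. P = [[3, 5], [7]].
Insert 6: appended to row 1. P = [[3, 5, 6], [7]].
Insert 4: 4 bumps 5 from row 1; 5 bumps 7 from row 2; 7 starts row 3. P = [[3, 4, 6], [5], [7]].
Insert 2: 2 bumps 3 from row 1; 3 bumps 5 from row 2; 5 bumps 7 from row 3; 7 starts row 4. P = [[2, 4, 6], [3], [5], [7]].
Insert 1: 1 bumps 2 from row 1; 2 bumps 3 from row 2; 3 bumps 5 from row 3; 5 bumps 7 from row 4; 7 starts row 5. P = [[1, 4, 6], [2], [3], [5], [7]].

So P = [[1, 4, 6], [2], [3], [5], [7]], Q = [[1, 3, 4], [2], [5], [6], [7]].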